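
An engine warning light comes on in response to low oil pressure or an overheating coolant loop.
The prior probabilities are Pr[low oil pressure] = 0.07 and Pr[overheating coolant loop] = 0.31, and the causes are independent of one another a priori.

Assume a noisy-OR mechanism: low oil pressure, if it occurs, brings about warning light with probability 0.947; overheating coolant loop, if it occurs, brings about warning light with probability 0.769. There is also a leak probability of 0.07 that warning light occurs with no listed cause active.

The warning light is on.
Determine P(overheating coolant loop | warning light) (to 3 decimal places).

P(overheating coolant loop | warning light) ≈ 0.732

Under noisy-OR, P(warning light | causes) = 1 − (1−0.07)·∏(1−qᵢ) over the active causes.
Enumerate the 4 (low oil pressure, overheating coolant loop) configurations and weight by the priors:
  P(warning light) = 0.07·0.93·0.69 + 0.78517·0.93·0.31 + 0.95071·0.07·0.69 + 0.988614·0.07·0.31
        = 0.044919 + 0.226365 + 0.045919 + 0.021453 = 0.338656
Keeping only the overheating coolant loop-present terms gives 0.247818, so
  P(overheating coolant loop | warning light) = 0.247818 / 0.338656 ≈ 0.732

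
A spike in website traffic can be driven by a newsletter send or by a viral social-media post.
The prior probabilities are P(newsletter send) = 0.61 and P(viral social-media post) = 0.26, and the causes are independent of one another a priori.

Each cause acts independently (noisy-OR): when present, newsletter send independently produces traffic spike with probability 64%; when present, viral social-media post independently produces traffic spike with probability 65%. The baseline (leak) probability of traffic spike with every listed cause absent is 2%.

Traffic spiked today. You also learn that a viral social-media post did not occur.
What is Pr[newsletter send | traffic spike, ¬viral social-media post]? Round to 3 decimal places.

Under noisy-OR, P(traffic spike | causes) = 1 − (1−0.02)·∏(1−qᵢ) over the active causes.
Numerator (weight on configurations with newsletter send): 0.6472×0.61 = 0.394792
Normalizer over all consistent configurations: 0.02×0.39 + 0.6472×0.61 = 0.402592
Posterior = 0.394792 / 0.402592 ≈ 0.981

Pr[newsletter send | traffic spike, ¬viral social-media post] ≈ 0.981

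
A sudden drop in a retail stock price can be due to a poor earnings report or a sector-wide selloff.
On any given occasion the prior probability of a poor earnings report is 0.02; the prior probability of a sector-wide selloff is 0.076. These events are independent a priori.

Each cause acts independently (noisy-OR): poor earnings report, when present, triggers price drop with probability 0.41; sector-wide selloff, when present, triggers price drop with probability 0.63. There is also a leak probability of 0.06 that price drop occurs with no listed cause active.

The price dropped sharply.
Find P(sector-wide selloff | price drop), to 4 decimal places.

Under noisy-OR, P(price drop | causes) = 1 − (1−0.06)·∏(1−qᵢ) over the active causes.
Numerator (weight on configurations with sector-wide selloff): 0.048576 + 0.001208 = 0.049784
Denominator P(price drop): 0.06*0.98*0.924 + 0.6522*0.98*0.076 + 0.4454*0.02*0.924 + 0.794798*0.02*0.076 = 0.112346
P(sector-wide selloff | price drop) = 0.049784/0.112346 ≈ 0.4431

P(sector-wide selloff | price drop) ≈ 0.4431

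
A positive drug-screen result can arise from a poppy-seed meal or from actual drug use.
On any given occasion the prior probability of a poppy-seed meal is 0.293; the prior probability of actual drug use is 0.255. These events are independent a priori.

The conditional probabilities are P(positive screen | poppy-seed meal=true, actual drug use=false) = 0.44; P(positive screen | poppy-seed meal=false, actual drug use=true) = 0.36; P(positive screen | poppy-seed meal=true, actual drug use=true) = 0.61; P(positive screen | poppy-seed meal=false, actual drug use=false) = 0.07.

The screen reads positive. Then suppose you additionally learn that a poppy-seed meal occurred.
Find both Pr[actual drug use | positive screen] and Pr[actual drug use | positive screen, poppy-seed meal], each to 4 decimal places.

P(positive screen) = 0.07×0.707×0.745 + 0.36×0.707×0.255 + 0.44×0.293×0.745 + 0.61×0.293×0.255 = 0.036870 + 0.064903 + 0.096045 + 0.045576 = 0.243394
The actual drug use-present share is 0.064903 + 0.045576 = 0.110479.
Hence the posterior is 0.110479/0.243394 ≈ 0.4539.

Now also conditioning on poppy-seed meal=true:
Enumerate both values of actual drug use and weight by the priors:
  P(positive screen | poppy-seed meal) = 0.44*0.745 + 0.61*0.255
        = 0.327800 + 0.155550 = 0.483350
Keeping only the actual drug use-present terms gives 0.155550, so
  P(actual drug use | positive screen, poppy-seed meal) = 0.155550 / 0.483350 ≈ 0.3218

Pr[actual drug use | positive screen] ≈ 0.4539; Pr[actual drug use | positive screen, poppy-seed meal] ≈ 0.3218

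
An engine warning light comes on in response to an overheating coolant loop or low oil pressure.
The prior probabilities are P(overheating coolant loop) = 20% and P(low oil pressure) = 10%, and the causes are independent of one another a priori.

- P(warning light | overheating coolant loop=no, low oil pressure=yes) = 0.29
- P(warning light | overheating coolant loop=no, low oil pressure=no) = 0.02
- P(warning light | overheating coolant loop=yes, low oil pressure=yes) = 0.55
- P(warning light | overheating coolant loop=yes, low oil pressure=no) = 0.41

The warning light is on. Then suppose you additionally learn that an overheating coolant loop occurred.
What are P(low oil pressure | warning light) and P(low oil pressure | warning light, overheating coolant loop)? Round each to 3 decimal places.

P(low oil pressure | warning light) ≈ 0.279; P(low oil pressure | warning light, overheating coolant loop) ≈ 0.130

P(warning light) = 0.02*0.8*0.9 + 0.29*0.8*0.1 + 0.41*0.2*0.9 + 0.55*0.2*0.1 = 0.014400 + 0.023200 + 0.073800 + 0.011000 = 0.122400
Of this, 0.034200 comes from 0.023200 + 0.011000 (the low oil pressure=true cases).
So P(low oil pressure | warning light) = 0.034200/0.122400 ≈ 0.279.

With the extra evidence:
P(warning light | overheating coolant loop) = 0.41·0.9 + 0.55·0.1 = 0.369000 + 0.055000 = 0.424000
Restricting to configurations with low oil pressure present: 0.55·0.1 = 0.055000.
P(low oil pressure | warning light, overheating coolant loop) = 0.055000 / 0.424000 ≈ 0.130
Conditioning on overheating coolant loop lowers the posterior on low oil pressure: the classic explaining-away effect in a common-effect structure.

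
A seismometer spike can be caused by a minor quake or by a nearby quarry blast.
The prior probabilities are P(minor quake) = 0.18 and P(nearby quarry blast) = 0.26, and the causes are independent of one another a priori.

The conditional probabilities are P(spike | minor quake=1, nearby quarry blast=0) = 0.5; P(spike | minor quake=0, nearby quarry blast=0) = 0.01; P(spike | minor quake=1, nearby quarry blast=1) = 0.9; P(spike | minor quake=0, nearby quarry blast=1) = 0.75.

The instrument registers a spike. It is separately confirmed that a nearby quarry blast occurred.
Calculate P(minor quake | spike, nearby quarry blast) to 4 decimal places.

P(minor quake | spike, nearby quarry blast) ≈ 0.2085

Enumerate both values of minor quake and weight by the priors:
  P(spike | nearby quarry blast) = 0.75×0.82 + 0.9×0.18
        = 0.615000 + 0.162000 = 0.777000
Configurations with minor quake contribute 0.162000, so
  P(minor quake | spike, nearby quarry blast) = 0.162000 / 0.777000 ≈ 0.2085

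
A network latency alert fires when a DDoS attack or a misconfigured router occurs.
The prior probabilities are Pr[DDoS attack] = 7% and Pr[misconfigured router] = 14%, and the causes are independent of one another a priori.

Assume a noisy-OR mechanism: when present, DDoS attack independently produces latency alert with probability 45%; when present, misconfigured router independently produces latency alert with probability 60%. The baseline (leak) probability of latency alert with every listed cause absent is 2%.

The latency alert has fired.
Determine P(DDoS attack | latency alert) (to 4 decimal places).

P(DDoS attack | latency alert) ≈ 0.2714

Under noisy-OR, P(latency alert | causes) = 1 − (1−0.02)·∏(1−qᵢ) over the active causes.
For the numerator, keep only DDoS attack=true terms: 0.027752 + 0.007687 = 0.035439
Denominator P(latency alert): 0.02*0.93*0.86 + 0.608*0.93*0.14 + 0.461*0.07*0.86 + 0.7844*0.07*0.14 = 0.130597
P(DDoS attack | latency alert) = 0.035439/0.130597 ≈ 0.2714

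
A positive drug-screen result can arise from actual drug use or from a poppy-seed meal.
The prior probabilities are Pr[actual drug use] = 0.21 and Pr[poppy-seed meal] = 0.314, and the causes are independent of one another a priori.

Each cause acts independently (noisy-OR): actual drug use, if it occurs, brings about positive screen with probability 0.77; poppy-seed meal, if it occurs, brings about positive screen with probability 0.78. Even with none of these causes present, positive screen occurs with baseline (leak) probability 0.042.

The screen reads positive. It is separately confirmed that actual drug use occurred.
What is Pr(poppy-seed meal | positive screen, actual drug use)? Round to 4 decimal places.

Pr(poppy-seed meal | positive screen, actual drug use) ≈ 0.3584

Under noisy-OR, P(positive screen | causes) = 1 − (1−0.042)·∏(1−qᵢ) over the active causes.
Weight on poppy-seed meal=true, given the evidence: 0.951525×0.314 = 0.298779
The normalizing constant is 0.77966×0.686 + 0.951525×0.314 = 0.833626
P(poppy-seed meal | positive screen, actual drug use) = 0.298779/0.833626 ≈ 0.3584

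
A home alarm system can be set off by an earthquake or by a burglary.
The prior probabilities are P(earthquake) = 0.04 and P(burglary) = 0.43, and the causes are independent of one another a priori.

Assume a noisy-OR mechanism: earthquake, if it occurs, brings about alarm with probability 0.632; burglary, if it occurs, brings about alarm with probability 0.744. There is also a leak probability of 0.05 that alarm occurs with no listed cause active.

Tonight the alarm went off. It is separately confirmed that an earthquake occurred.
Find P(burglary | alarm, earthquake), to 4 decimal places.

P(burglary | alarm, earthquake) ≈ 0.5136

Under noisy-OR, P(alarm | causes) = 1 − (1−0.05)·∏(1−qᵢ) over the active causes.
P(alarm | earthquake) = 0.6504×0.57 + 0.910502×0.43 = 0.370728 + 0.391516 = 0.762244
The burglary-present share is 0.910502×0.43 = 0.391516.
P(burglary | alarm, earthquake) = 0.391516 / 0.762244 ≈ 0.5136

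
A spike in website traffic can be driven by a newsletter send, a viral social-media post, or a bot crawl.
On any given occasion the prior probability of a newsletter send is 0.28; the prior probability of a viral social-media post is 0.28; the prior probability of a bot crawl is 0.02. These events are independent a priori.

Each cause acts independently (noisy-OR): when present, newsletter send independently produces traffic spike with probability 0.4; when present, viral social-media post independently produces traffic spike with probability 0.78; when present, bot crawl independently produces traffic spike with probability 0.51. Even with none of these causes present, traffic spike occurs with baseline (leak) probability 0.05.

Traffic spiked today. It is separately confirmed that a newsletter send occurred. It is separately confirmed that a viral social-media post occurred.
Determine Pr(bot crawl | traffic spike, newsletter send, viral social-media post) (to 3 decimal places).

Pr(bot crawl | traffic spike, newsletter send, viral social-media post) ≈ 0.021

Under noisy-OR, P(traffic spike | causes) = 1 − (1−0.05)·∏(1−qᵢ) over the active causes.
Numerator (weight on configurations with bot crawl): 0.938554·0.02 = 0.018771
Normalizer over all consistent configurations: 0.8746·0.98 + 0.938554·0.02 = 0.875879
Posterior = 0.018771 / 0.875879 ≈ 0.021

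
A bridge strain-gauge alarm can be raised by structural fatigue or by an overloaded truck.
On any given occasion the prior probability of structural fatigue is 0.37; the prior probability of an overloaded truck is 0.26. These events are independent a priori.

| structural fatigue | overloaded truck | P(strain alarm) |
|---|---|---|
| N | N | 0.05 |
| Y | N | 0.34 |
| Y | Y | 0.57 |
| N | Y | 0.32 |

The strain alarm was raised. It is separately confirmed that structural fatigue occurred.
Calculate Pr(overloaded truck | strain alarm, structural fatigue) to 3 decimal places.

Pr(overloaded truck | strain alarm, structural fatigue) ≈ 0.371

P(strain alarm | structural fatigue) = 0.34×0.74 + 0.57×0.26 = 0.251600 + 0.148200 = 0.399800
Of this, 0.148200 comes from 0.57×0.26 (the overloaded truck=true cases).
Hence the posterior is 0.148200/0.399800 ≈ 0.371.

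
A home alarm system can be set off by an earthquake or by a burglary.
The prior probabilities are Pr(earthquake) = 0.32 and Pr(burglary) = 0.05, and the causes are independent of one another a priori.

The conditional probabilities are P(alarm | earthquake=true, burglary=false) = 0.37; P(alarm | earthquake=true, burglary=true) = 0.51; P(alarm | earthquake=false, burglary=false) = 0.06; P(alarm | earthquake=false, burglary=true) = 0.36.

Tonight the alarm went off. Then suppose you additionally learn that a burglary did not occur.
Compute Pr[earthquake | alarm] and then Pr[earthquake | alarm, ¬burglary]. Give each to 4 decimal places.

P(alarm) = 0.06*0.68*0.95 + 0.36*0.68*0.05 + 0.37*0.32*0.95 + 0.51*0.32*0.05 = 0.038760 + 0.012240 + 0.112480 + 0.008160 = 0.171640
Restricting to configurations with earthquake present: 0.112480 + 0.008160 = 0.120640.
P(earthquake | alarm) = 0.120640 / 0.171640 ≈ 0.7029

Now also conditioning on burglary≠true:
P(alarm | ¬burglary) = 0.06·0.68 + 0.37·0.32 = 0.040800 + 0.118400 = 0.159200
Of this, 0.118400 comes from 0.37·0.32 (the earthquake=true cases).
P(earthquake | alarm, ¬burglary) = 0.118400 / 0.159200 ≈ 0.7437

Pr[earthquake | alarm] ≈ 0.7029; Pr[earthquake | alarm, ¬burglary] ≈ 0.7437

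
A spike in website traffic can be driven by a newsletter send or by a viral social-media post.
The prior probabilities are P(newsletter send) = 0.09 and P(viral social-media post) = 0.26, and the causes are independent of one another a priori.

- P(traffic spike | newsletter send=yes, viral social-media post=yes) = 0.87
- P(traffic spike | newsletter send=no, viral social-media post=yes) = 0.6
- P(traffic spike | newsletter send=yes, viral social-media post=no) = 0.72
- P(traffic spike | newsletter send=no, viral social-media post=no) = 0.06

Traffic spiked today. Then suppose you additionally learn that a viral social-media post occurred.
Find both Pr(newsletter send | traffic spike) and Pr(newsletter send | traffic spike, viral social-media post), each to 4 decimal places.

Pr(newsletter send | traffic spike) ≈ 0.2725; Pr(newsletter send | traffic spike, viral social-media post) ≈ 0.1254

Weight on newsletter send=true, given the evidence: 0.047952 + 0.020358 = 0.068310
Normalizer over all consistent configurations: 0.06×0.91×0.74 + 0.6×0.91×0.26 + 0.72×0.09×0.74 + 0.87×0.09×0.26 = 0.250674
P(newsletter send | traffic spike) = 0.068310/0.250674 ≈ 0.2725

Now condition on the additional information:
Weight on newsletter send=true, given the evidence: 0.87·0.09 = 0.078300
Normalizer over all consistent configurations: 0.6·0.91 + 0.87·0.09 = 0.624300
Posterior = 0.078300 / 0.624300 ≈ 0.1254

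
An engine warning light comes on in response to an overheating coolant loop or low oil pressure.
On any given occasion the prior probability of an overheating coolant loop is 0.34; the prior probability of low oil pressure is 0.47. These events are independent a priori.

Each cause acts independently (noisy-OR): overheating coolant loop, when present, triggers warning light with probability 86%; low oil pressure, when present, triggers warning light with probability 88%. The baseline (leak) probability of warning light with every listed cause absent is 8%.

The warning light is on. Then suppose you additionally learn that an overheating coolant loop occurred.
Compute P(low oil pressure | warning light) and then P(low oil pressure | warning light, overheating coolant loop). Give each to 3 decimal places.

P(low oil pressure | warning light) ≈ 0.701; P(low oil pressure | warning light, overheating coolant loop) ≈ 0.501

Under noisy-OR, P(warning light | causes) = 1 − (1−0.08)·∏(1−qᵢ) over the active causes.
P(warning light) = 0.08·0.66·0.53 + 0.8896·0.66·0.47 + 0.8712·0.34·0.53 + 0.984544·0.34·0.47 = 0.027984 + 0.275954 + 0.156990 + 0.157330 = 0.618258
Restricting to configurations with low oil pressure present: 0.275954 + 0.157330 = 0.433284.
So P(low oil pressure | warning light) = 0.433284/0.618258 ≈ 0.701.

Now also conditioning on overheating coolant loop=true:
P(warning light | overheating coolant loop) = 0.8712·0.53 + 0.984544·0.47 = 0.461736 + 0.462736 = 0.924472
The low oil pressure-present share is 0.984544·0.47 = 0.462736.
Hence the posterior is 0.462736/0.924472 ≈ 0.501.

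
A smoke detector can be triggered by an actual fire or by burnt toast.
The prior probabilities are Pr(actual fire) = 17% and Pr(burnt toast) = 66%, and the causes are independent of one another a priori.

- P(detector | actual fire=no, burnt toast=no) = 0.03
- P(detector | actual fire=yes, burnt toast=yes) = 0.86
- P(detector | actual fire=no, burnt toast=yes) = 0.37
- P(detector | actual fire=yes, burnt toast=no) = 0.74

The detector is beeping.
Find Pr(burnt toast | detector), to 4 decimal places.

Weight on burnt toast=true, given the evidence: 0.202686 + 0.096492 = 0.299178
Denominator P(detector): 0.03·0.83·0.34 + 0.37·0.83·0.66 + 0.74·0.17·0.34 + 0.86·0.17·0.66 = 0.350416
P(burnt toast | detector) = 0.299178/0.350416 ≈ 0.8538

Pr(burnt toast | detector) ≈ 0.8538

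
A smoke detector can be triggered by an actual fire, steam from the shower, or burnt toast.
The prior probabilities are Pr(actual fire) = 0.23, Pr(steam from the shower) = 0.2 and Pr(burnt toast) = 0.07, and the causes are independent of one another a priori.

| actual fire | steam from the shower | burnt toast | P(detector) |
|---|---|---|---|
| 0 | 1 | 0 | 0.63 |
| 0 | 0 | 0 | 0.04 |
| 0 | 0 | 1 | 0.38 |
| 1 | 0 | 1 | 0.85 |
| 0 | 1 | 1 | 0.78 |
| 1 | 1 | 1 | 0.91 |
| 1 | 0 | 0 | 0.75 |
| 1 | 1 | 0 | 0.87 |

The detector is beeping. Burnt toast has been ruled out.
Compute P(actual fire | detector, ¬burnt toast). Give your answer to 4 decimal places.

P(actual fire | detector, ¬burnt toast) ≈ 0.5940

P(detector | ¬burnt toast) = 0.04·0.77·0.8 + 0.63·0.77·0.2 + 0.75·0.23·0.8 + 0.87·0.23·0.2 = 0.024640 + 0.097020 + 0.138000 + 0.040020 = 0.299680
Of this, 0.178020 comes from 0.138000 + 0.040020 (the actual fire=true cases).
So P(actual fire | detector, ¬burnt toast) = 0.178020/0.299680 ≈ 0.5940.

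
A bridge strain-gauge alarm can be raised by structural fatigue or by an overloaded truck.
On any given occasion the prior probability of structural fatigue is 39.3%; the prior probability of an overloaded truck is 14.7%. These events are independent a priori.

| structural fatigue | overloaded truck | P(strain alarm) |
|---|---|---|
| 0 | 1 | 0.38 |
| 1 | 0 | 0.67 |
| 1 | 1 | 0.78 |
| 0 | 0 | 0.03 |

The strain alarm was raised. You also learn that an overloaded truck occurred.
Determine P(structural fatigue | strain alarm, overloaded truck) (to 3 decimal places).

Enumerate both values of structural fatigue and weight by the priors:
  P(strain alarm | overloaded truck) = 0.38*0.607 + 0.78*0.393
        = 0.230660 + 0.306540 = 0.537200
Keeping only the structural fatigue-present terms gives 0.306540, so
  P(structural fatigue | strain alarm, overloaded truck) = 0.306540 / 0.537200 ≈ 0.571

P(structural fatigue | strain alarm, overloaded truck) ≈ 0.571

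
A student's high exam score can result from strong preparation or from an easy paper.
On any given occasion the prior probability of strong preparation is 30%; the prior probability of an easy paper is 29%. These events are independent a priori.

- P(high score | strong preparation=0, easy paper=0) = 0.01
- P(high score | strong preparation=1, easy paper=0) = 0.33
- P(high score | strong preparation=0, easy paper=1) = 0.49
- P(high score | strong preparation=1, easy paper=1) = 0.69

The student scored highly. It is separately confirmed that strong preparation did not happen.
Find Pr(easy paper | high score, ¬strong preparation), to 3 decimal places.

P(high score | ¬strong preparation) = 0.01*0.71 + 0.49*0.29 = 0.007100 + 0.142100 = 0.149200
The easy paper-present share is 0.49*0.29 = 0.142100.
Hence the posterior is 0.142100/0.149200 ≈ 0.952.

Pr(easy paper | high score, ¬strong preparation) ≈ 0.952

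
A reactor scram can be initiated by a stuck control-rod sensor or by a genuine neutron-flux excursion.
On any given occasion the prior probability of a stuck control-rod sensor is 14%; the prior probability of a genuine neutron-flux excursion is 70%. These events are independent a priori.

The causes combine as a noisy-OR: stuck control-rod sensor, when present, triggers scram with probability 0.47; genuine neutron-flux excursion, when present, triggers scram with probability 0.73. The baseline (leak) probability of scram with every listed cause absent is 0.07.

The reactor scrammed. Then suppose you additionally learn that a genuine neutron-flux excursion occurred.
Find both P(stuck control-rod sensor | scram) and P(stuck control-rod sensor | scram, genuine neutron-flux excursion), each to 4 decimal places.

P(stuck control-rod sensor | scram) ≈ 0.1847; P(stuck control-rod sensor | scram, genuine neutron-flux excursion) ≈ 0.1586

Under noisy-OR, P(scram | causes) = 1 − (1−0.07)·∏(1−qᵢ) over the active causes.
P(scram) = 0.07*0.86*0.3 + 0.7489*0.86*0.7 + 0.5071*0.14*0.3 + 0.866917*0.14*0.7 = 0.018060 + 0.450838 + 0.021298 + 0.084958 = 0.575154
Of this, 0.106256 comes from 0.021298 + 0.084958 (the stuck control-rod sensor=true cases).
So P(stuck control-rod sensor | scram) = 0.106256/0.575154 ≈ 0.1847.

With the extra evidence:
P(scram | genuine neutron-flux excursion) = 0.7489*0.86 + 0.866917*0.14 = 0.644054 + 0.121368 = 0.765422
Restricting to configurations with stuck control-rod sensor present: 0.866917*0.14 = 0.121368.
So P(stuck control-rod sensor | scram, genuine neutron-flux excursion) = 0.121368/0.765422 ≈ 0.1586.
This is intercausal reasoning (explaining away): once genuine neutron-flux excursion accounts for the scram, stuck control-rod sensor becomes less likely.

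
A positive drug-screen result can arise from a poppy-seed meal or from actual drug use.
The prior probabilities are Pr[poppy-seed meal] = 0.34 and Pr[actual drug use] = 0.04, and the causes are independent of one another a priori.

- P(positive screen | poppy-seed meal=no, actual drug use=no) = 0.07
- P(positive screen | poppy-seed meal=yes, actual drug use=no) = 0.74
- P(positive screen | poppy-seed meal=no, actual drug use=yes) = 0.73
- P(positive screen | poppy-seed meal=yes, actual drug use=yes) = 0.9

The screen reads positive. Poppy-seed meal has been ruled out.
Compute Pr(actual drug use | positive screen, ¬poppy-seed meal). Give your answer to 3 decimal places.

Pr(actual drug use | positive screen, ¬poppy-seed meal) ≈ 0.303

Weight on actual drug use=true, given the evidence: 0.73·0.04 = 0.029200
Denominator P(positive screen | ¬poppy-seed meal): 0.07·0.96 + 0.73·0.04 = 0.096400
Posterior = 0.029200 / 0.096400 ≈ 0.303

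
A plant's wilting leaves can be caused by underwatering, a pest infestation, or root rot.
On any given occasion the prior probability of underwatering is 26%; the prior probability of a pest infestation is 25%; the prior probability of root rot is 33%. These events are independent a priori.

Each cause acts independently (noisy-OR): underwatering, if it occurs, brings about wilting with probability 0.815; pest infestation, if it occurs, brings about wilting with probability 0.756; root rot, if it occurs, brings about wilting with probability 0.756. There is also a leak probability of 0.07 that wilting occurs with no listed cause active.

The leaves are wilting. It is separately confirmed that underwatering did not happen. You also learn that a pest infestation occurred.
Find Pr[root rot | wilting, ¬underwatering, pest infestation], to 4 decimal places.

Under noisy-OR, P(wilting | causes) = 1 − (1−0.07)·∏(1−qᵢ) over the active causes.
P(wilting | ¬underwatering, pest infestation) = 0.77308×0.67 + 0.944632×0.33 = 0.517964 + 0.311729 = 0.829693
Restricting to configurations with root rot present: 0.944632×0.33 = 0.311729.
So P(root rot | wilting, ¬underwatering, pest infestation) = 0.311729/0.829693 ≈ 0.3757.

Pr[root rot | wilting, ¬underwatering, pest infestation] ≈ 0.3757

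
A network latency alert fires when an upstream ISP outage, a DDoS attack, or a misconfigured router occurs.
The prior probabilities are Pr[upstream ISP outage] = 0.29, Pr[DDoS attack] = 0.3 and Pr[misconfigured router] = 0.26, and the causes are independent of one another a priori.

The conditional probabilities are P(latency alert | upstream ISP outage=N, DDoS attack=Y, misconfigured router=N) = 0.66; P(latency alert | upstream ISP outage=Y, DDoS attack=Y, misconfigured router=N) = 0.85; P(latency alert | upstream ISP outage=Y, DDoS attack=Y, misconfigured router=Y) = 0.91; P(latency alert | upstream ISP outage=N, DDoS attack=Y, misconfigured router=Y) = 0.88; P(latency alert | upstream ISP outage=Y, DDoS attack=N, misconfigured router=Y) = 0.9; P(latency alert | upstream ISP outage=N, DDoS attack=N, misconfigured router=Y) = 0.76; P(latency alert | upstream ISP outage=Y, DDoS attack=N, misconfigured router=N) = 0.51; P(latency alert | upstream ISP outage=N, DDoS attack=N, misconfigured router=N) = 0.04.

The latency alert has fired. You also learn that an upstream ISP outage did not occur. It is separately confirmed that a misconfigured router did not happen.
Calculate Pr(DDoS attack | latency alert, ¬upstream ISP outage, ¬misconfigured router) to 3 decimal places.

Pr(DDoS attack | latency alert, ¬upstream ISP outage, ¬misconfigured router) ≈ 0.876

Sum P(latency alert|·) weighted by the priors over both values of DDoS attack:
  P(latency alert | ¬upstream ISP outage, ¬misconfigured router) = 0.04*0.7 + 0.66*0.3
        = 0.028000 + 0.198000 = 0.226000
Keeping only the DDoS attack-present terms gives 0.198000, so
  P(DDoS attack | latency alert, ¬upstream ISP outage, ¬misconfigured router) = 0.198000 / 0.226000 ≈ 0.876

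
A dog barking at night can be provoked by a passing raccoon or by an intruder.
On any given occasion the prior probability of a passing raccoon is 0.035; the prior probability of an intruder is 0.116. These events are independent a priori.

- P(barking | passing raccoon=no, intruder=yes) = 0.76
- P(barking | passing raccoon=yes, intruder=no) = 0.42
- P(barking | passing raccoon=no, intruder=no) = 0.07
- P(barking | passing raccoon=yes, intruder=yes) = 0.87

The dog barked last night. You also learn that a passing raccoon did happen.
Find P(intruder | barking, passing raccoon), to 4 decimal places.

P(intruder | barking, passing raccoon) ≈ 0.2137

P(barking | passing raccoon) = 0.42×0.884 + 0.87×0.116 = 0.371280 + 0.100920 = 0.472200
The intruder-present share is 0.87×0.116 = 0.100920.
Hence the posterior is 0.100920/0.472200 ≈ 0.2137.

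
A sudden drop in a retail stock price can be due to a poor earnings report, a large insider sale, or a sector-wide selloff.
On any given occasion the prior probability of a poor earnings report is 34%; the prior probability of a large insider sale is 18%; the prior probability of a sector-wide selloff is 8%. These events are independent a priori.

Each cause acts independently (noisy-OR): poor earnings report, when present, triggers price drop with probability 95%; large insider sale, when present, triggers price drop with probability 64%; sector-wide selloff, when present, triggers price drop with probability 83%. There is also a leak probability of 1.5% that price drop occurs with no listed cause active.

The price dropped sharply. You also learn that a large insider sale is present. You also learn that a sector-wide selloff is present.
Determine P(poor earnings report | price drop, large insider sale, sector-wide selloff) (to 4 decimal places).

Under noisy-OR, P(price drop | causes) = 1 − (1−0.015)·∏(1−qᵢ) over the active causes.
Numerator (weight on configurations with poor earnings report): 0.996986*0.34 = 0.338975
Normalizer over all consistent configurations: 0.939718*0.66 + 0.996986*0.34 = 0.959189
P(poor earnings report | price drop, large insider sale, sector-wide selloff) = 0.338975/0.959189 ≈ 0.3534

P(poor earnings report | price drop, large insider sale, sector-wide selloff) ≈ 0.3534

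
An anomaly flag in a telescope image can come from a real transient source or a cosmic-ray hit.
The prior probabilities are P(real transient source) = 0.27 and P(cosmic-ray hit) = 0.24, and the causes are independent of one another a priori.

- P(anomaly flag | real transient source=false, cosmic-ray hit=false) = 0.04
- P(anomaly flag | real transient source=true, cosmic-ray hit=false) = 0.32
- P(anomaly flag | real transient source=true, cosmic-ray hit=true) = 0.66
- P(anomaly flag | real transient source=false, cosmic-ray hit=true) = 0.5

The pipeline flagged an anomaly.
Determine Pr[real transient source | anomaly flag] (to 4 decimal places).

Pr[real transient source | anomaly flag] ≈ 0.4969

P(anomaly flag) = 0.04·0.73·0.76 + 0.5·0.73·0.24 + 0.32·0.27·0.76 + 0.66·0.27·0.24 = 0.022192 + 0.087600 + 0.065664 + 0.042768 = 0.218224
Of this, 0.108432 comes from 0.065664 + 0.042768 (the real transient source=true cases).
So P(real transient source | anomaly flag) = 0.108432/0.218224 ≈ 0.4969.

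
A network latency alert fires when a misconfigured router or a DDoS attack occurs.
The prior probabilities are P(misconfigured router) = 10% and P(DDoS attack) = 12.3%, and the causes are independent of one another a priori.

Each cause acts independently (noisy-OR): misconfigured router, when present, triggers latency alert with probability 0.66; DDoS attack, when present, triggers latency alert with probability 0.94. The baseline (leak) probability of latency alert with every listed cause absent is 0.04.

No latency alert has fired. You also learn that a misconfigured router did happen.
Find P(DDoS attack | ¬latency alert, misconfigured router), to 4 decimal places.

P(DDoS attack | ¬latency alert, misconfigured router) ≈ 0.0083

Under noisy-OR, P(latency alert | causes) = 1 − (1−0.04)·∏(1−qᵢ) over the active causes.
Enumerate both values of DDoS attack and weight by the priors:
  P(¬latency alert | misconfigured router) = 0.3264×0.877 + 0.019584×0.123
        = 0.286253 + 0.002409 = 0.288662
Configurations with DDoS attack contribute 0.002409, so
  P(DDoS attack | ¬latency alert, misconfigured router) = 0.002409 / 0.288662 ≈ 0.0083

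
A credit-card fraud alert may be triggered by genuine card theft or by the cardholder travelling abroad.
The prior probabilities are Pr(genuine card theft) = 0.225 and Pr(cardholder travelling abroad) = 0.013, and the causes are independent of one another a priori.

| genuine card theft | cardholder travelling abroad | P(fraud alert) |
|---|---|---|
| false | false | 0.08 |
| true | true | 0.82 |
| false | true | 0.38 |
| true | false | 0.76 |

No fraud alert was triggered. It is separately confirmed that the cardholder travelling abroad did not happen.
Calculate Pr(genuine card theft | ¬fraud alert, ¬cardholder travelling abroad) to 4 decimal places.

Pr(genuine card theft | ¬fraud alert, ¬cardholder travelling abroad) ≈ 0.0704

P(¬fraud alert | ¬cardholder travelling abroad) = 0.92*0.775 + 0.24*0.225 = 0.713000 + 0.054000 = 0.767000
Restricting to configurations with genuine card theft present: 0.24*0.225 = 0.054000.
Hence the posterior is 0.054000/0.767000 ≈ 0.0704.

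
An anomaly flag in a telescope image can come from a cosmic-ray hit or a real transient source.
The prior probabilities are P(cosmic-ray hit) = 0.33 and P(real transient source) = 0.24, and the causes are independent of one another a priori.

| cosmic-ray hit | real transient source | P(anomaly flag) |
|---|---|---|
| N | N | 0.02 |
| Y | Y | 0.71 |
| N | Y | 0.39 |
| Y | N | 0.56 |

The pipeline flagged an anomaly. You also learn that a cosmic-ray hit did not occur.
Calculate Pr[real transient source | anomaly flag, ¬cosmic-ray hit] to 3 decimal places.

By total probability over both values of real transient source:
  P(anomaly flag | ¬cosmic-ray hit) = 0.02·0.76 + 0.39·0.24
        = 0.015200 + 0.093600 = 0.108800
Configurations with real transient source contribute 0.093600, so
  P(real transient source | anomaly flag, ¬cosmic-ray hit) = 0.093600 / 0.108800 ≈ 0.860

Pr[real transient source | anomaly flag, ¬cosmic-ray hit] ≈ 0.860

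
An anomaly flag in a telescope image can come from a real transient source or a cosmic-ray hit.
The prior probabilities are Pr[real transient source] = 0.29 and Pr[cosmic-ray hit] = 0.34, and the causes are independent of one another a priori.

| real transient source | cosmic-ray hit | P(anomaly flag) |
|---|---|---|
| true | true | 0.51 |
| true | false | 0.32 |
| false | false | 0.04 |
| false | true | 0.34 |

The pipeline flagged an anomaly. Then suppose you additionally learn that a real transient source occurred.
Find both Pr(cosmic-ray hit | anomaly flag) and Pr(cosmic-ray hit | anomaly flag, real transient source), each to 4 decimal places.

P(anomaly flag) = 0.04·0.71·0.66 + 0.34·0.71·0.34 + 0.32·0.29·0.66 + 0.51·0.29·0.34 = 0.018744 + 0.082076 + 0.061248 + 0.050286 = 0.212354
Of this, 0.132362 comes from 0.082076 + 0.050286 (the cosmic-ray hit=true cases).
So P(cosmic-ray hit | anomaly flag) = 0.132362/0.212354 ≈ 0.6233.

With the extra evidence:
P(anomaly flag | real transient source) = 0.32×0.66 + 0.51×0.34 = 0.211200 + 0.173400 = 0.384600
The cosmic-ray hit-present share is 0.51×0.34 = 0.173400.
Hence the posterior is 0.173400/0.384600 ≈ 0.4509.

Pr(cosmic-ray hit | anomaly flag) ≈ 0.6233; Pr(cosmic-ray hit | anomaly flag, real transient source) ≈ 0.4509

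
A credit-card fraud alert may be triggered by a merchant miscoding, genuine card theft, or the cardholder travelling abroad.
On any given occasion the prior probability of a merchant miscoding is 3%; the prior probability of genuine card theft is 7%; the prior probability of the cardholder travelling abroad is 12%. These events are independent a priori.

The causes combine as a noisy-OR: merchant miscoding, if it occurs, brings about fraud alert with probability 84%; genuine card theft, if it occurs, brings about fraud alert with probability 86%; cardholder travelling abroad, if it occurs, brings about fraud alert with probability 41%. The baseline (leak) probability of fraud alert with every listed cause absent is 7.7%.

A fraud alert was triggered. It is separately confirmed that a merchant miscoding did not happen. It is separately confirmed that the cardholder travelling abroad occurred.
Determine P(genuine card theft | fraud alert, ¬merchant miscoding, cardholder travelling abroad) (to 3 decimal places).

P(genuine card theft | fraud alert, ¬merchant miscoding, cardholder travelling abroad) ≈ 0.132

Under noisy-OR, P(fraud alert | causes) = 1 − (1−0.077)·∏(1−qᵢ) over the active causes.
P(fraud alert | ¬merchant miscoding, cardholder travelling abroad) = 0.45543*0.93 + 0.92376*0.07 = 0.423550 + 0.064663 = 0.488213
Of this, 0.064663 comes from 0.92376*0.07 (the genuine card theft=true cases).
Hence the posterior is 0.064663/0.488213 ≈ 0.132.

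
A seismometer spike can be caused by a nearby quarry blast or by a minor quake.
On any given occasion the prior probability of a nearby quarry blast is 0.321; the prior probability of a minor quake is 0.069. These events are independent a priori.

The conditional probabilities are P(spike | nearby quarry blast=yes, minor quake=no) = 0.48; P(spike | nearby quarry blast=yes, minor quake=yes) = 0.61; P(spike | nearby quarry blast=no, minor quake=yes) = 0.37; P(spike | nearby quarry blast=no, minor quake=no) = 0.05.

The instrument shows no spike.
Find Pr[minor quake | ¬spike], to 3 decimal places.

Pr[minor quake | ¬spike] ≈ 0.048

Numerator (weight on configurations with minor quake): 0.029516 + 0.008638 = 0.038154
Denominator P(¬spike): 0.95·0.679·0.931 + 0.63·0.679·0.069 + 0.52·0.321·0.931 + 0.39·0.321·0.069 = 0.794099
Posterior = 0.038154 / 0.794099 ≈ 0.048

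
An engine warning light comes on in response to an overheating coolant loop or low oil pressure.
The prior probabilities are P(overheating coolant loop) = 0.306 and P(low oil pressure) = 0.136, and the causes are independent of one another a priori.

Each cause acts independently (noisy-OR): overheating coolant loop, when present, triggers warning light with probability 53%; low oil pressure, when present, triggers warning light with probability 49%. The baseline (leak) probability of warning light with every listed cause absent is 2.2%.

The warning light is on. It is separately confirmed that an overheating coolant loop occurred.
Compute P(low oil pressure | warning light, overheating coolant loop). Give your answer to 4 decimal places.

P(low oil pressure | warning light, overheating coolant loop) ≈ 0.1824

Under noisy-OR, P(warning light | causes) = 1 − (1−0.022)·∏(1−qᵢ) over the active causes.
Weight on low oil pressure=true, given the evidence: 0.765573*0.136 = 0.104118
Denominator P(warning light | overheating coolant loop): 0.54034*0.864 + 0.765573*0.136 = 0.570972
P(low oil pressure | warning light, overheating coolant loop) = 0.104118/0.570972 ≈ 0.1824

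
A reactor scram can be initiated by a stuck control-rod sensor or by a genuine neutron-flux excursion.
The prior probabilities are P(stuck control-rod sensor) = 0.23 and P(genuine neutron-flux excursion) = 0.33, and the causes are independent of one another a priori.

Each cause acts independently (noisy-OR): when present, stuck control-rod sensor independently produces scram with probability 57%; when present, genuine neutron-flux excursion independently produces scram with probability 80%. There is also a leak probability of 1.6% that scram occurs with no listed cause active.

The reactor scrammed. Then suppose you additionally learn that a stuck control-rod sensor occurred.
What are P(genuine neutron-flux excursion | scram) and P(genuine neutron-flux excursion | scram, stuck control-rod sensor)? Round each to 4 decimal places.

Under noisy-OR, P(scram | causes) = 1 − (1−0.016)·∏(1−qᵢ) over the active causes.
P(scram) = 0.016*0.77*0.67 + 0.8032*0.77*0.33 + 0.57688*0.23*0.67 + 0.915376*0.23*0.33 = 0.008254 + 0.204093 + 0.088897 + 0.069477 = 0.370721
Restricting to configurations with genuine neutron-flux excursion present: 0.204093 + 0.069477 = 0.273570.
Hence the posterior is 0.273570/0.370721 ≈ 0.7379.

Now condition on the additional information:
Sum P(scram|·) weighted by the priors over both values of genuine neutron-flux excursion:
  P(scram | stuck control-rod sensor) = 0.57688*0.67 + 0.915376*0.33
        = 0.386510 + 0.302074 = 0.688584
Configurations with genuine neutron-flux excursion contribute 0.302074, so
  P(genuine neutron-flux excursion | scram, stuck control-rod sensor) = 0.302074 / 0.688584 ≈ 0.4387
— stuck control-rod sensor explains away the evidence for genuine neutron-flux excursion.

P(genuine neutron-flux excursion | scram) ≈ 0.7379; P(genuine neutron-flux excursion | scram, stuck control-rod sensor) ≈ 0.4387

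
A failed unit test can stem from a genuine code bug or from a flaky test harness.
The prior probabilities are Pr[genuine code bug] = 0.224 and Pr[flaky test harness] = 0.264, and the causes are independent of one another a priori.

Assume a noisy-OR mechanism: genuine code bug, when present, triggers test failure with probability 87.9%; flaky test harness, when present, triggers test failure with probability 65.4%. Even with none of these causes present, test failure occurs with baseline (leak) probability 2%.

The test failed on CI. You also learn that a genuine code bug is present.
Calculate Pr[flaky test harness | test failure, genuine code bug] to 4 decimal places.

Pr[flaky test harness | test failure, genuine code bug] ≈ 0.2807

Under noisy-OR, P(test failure | causes) = 1 − (1−0.02)·∏(1−qᵢ) over the active causes.
By total probability over both values of flaky test harness:
  P(test failure | genuine code bug) = 0.88142*0.736 + 0.958971*0.264
        = 0.648725 + 0.253168 = 0.901893
Configurations with flaky test harness contribute 0.253168, so
  P(flaky test harness | test failure, genuine code bug) = 0.253168 / 0.901893 ≈ 0.2807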